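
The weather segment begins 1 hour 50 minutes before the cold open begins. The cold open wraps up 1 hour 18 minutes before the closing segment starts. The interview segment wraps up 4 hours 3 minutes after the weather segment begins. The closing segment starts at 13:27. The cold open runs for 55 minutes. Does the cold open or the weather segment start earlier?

the weather segment

The cold open ends at 13:27 − 78 min = 12:09.
The cold open starts at 12:09 − 55 min = 11:14.
The weather segment starts at 11:14 − 110 min = 09:24.
The cold open starts at 11:14 and the weather segment starts at 09:24, so the weather segment is first.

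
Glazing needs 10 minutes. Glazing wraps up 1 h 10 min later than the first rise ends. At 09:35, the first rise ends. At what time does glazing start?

10:35

Glazing ends at 09:35 + 70 min = 10:45.
Glazing starts at 10:45 − 10 min = 10:35.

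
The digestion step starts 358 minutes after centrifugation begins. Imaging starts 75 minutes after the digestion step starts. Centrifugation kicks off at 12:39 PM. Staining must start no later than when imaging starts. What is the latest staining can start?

7:52 PM

The digestion step starts at 12:39 PM + 358 min = 6:37 PM.
Imaging starts at 6:37 PM + 75 min = 7:52 PM.
Staining is bounded by imaging, so the latest it can start is 7:52 PM.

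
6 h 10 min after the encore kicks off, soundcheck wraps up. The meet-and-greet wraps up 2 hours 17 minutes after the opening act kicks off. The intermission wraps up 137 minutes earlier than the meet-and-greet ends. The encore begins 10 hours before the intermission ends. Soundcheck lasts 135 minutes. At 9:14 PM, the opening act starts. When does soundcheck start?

The meet-and-greet ends at 9:14 PM + 137 min = 11:31 PM.
The intermission ends at 11:31 PM − 137 min = 9:14 PM.
The encore starts at 9:14 PM − 600 min = 11:14 AM.
Soundcheck ends at 11:14 AM + 370 min = 5:24 PM.
Soundcheck starts at 5:24 PM − 135 min = 3:09 PM.

3:09 PM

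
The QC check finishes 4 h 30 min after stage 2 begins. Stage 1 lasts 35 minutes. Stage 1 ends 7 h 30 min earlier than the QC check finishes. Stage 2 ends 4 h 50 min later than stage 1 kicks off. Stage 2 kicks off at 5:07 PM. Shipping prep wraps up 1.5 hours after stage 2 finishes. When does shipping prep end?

7:52 PM

The QC check ends at 5:07 PM + 270 min = 9:37 PM.
Stage 1 ends at 9:37 PM − 450 min = 2:07 PM.
Stage 1 starts at 2:07 PM − 35 min = 1:32 PM.
Stage 2 ends at 1:32 PM + 290 min = 6:22 PM.
Shipping prep ends at 6:22 PM + 90 min = 7:52 PM.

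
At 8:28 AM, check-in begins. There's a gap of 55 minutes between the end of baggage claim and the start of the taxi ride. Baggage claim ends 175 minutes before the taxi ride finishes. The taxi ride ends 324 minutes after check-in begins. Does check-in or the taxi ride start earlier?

The taxi ride ends at 8:28 AM + 324 min = 1:52 PM.
Baggage claim ends at 1:52 PM − 175 min = 10:57 AM.
The taxi ride starts at 10:57 AM + 55 min = 11:52 AM.
Check-in starts at 8:28 AM and the taxi ride starts at 11:52 AM, so check-in is first.

check-in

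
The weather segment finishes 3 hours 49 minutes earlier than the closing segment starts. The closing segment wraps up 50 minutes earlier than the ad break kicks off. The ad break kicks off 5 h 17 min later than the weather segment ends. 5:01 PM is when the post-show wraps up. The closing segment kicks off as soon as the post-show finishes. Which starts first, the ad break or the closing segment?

The closing segment starts at 5:01 PM.
The weather segment ends at 5:01 PM − 229 min = 1:12 PM.
The ad break starts at 1:12 PM + 317 min = 6:29 PM.
The ad break starts at 6:29 PM and the closing segment starts at 5:01 PM, so the closing segment is first.

the closing segment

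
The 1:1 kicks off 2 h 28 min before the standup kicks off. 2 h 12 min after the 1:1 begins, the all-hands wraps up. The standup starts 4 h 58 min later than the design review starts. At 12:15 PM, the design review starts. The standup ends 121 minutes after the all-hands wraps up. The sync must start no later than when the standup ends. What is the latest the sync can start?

6:58 PM

The standup starts at 12:15 PM + 298 min = 5:13 PM.
The 1:1 starts at 5:13 PM − 148 min = 2:45 PM.
The all-hands ends at 2:45 PM + 132 min = 4:57 PM.
The standup ends at 4:57 PM + 121 min = 6:58 PM.
The sync is bounded by the standup, so the latest it can start is 6:58 PM.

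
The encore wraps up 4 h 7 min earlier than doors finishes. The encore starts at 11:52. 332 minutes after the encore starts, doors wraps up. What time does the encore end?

Doors ends at 11:52 + 332 min = 17:24.
The encore ends at 17:24 − 247 min = 13:17.

13:17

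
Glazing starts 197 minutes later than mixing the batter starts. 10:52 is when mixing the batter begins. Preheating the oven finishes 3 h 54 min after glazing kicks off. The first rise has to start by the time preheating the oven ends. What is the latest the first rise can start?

18:03

Glazing starts at 10:52 + 197 min = 14:09.
Preheating the oven ends at 14:09 + 234 min = 18:03.
The first rise is bounded by preheating the oven, so the latest it can start is 18:03.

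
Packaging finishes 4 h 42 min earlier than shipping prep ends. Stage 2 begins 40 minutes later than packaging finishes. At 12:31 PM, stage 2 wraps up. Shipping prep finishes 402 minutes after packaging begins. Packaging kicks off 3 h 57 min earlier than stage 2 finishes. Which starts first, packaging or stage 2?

Packaging starts at 12:31 PM − 237 min = 8:34 AM.
Shipping prep ends at 8:34 AM + 402 min = 3:16 PM.
Packaging ends at 3:16 PM − 282 min = 10:34 AM.
Stage 2 starts at 10:34 AM + 40 min = 11:14 AM.
Packaging starts at 8:34 AM and stage 2 starts at 11:14 AM, so packaging is first.

packaging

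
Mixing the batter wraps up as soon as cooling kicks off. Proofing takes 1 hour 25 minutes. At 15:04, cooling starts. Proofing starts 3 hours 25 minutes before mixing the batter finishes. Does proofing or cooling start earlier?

Mixing the batter ends at 15:04.
Proofing starts at 15:04 − 205 min = 11:39.
Proofing starts at 11:39 and cooling starts at 15:04, so proofing is first.

proofing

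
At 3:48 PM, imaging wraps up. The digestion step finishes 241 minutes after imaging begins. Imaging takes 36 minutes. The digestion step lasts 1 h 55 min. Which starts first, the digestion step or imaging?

Imaging starts at 3:48 PM − 36 min = 3:12 PM.
The digestion step ends at 3:12 PM + 241 min = 7:13 PM.
The digestion step starts at 7:13 PM − 115 min = 5:18 PM.
The digestion step starts at 5:18 PM and imaging starts at 3:12 PM, so imaging is first.

imaging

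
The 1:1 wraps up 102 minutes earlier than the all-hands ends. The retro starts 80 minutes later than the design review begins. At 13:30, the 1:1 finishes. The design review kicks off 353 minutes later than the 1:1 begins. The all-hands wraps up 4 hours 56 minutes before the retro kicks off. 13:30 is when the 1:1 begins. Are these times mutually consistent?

The design review starts at 13:30 + 353 min = 19:23.
The retro starts at 19:23 + 80 min = 20:43.
The all-hands ends at 20:43 − 296 min = 15:47.
The 1:1 ends at 15:47 − 102 min = 14:05.
But the 1:1 is also said to end at 13:30 — a 35-minute conflict.

No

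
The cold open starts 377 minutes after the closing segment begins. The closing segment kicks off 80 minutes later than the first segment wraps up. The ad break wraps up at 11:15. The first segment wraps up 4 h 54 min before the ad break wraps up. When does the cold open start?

The first segment ends at 11:15 − 294 min = 06:21.
The closing segment starts at 06:21 + 80 min = 07:41.
The cold open starts at 07:41 + 377 min = 13:58.

13:58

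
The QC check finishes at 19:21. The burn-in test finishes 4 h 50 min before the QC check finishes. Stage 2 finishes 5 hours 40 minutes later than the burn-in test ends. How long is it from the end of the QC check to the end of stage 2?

The burn-in test ends at 19:21 − 290 min = 14:31.
Stage 2 ends at 14:31 + 340 min = 20:11.
From 19:21 to 20:11 is 50 minutes.

50 minutes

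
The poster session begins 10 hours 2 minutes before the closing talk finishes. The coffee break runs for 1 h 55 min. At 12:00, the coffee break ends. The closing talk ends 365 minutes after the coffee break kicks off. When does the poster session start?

06:08

The coffee break starts at 12:00 − 115 min = 10:05.
The closing talk ends at 10:05 + 365 min = 16:10.
The poster session starts at 16:10 − 602 min = 06:08.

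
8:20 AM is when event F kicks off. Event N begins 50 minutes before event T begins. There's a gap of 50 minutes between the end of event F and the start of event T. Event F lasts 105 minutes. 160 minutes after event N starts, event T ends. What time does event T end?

12:45 PM

Event F ends at 8:20 AM + 105 min = 10:05 AM.
Event T starts at 10:05 AM + 50 min = 10:55 AM.
Event N starts at 10:55 AM − 50 min = 10:05 AM.
Event T ends at 10:05 AM + 160 min = 12:45 PM.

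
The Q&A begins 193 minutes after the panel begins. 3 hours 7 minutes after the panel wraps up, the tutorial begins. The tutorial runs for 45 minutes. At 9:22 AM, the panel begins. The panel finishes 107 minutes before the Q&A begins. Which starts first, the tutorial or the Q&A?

The Q&A starts at 9:22 AM + 193 min = 12:35 PM.
The panel ends at 12:35 PM − 107 min = 10:48 AM.
The tutorial starts at 10:48 AM + 187 min = 1:55 PM.
The tutorial starts at 1:55 PM and the Q&A starts at 12:35 PM, so the Q&A is first.

the Q&A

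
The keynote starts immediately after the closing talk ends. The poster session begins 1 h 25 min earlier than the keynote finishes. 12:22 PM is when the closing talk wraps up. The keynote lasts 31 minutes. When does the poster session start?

The keynote starts at 12:22 PM.
The keynote ends at 12:22 PM + 31 min = 12:53 PM.
The poster session starts at 12:53 PM − 85 min = 11:28 AM.

11:28 AM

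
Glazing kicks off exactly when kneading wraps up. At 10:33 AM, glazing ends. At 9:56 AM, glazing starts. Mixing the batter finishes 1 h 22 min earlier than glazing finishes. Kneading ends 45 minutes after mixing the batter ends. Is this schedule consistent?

Mixing the batter ends at 10:33 AM − 82 min = 9:11 AM.
Kneading ends at 9:11 AM + 45 min = 9:56 AM.
So glazing starts at 9:56 AM.
That matches the stated 9:56 AM, so the schedule is consistent.

Yes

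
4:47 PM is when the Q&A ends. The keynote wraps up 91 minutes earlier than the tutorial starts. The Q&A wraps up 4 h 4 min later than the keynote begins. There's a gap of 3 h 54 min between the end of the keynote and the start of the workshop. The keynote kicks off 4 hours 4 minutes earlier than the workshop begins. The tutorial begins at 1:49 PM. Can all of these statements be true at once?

No

The keynote ends at 1:49 PM − 91 min = 12:18 PM.
The workshop starts at 12:18 PM + 234 min = 4:12 PM.
The keynote starts at 4:12 PM − 244 min = 12:08 PM.
The Q&A ends at 12:08 PM + 244 min = 4:12 PM.
But the Q&A is also said to end at 4:47 PM — a 35-minute conflict.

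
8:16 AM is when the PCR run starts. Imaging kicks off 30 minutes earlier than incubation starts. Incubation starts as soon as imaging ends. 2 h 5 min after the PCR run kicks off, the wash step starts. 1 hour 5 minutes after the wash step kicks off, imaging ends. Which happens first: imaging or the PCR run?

the PCR run

The wash step starts at 8:16 AM + 125 min = 10:21 AM.
Imaging ends at 10:21 AM + 65 min = 11:26 AM.
So incubation starts at 11:26 AM.
Imaging starts at 11:26 AM − 30 min = 10:56 AM.
Imaging starts at 10:56 AM and the PCR run starts at 8:16 AM, so the PCR run is first.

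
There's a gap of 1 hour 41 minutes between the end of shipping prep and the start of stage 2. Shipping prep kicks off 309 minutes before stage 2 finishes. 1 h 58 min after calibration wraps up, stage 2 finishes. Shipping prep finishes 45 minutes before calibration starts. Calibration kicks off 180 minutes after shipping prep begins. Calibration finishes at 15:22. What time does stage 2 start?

16:07

Stage 2 ends at 15:22 + 118 min = 17:20.
Shipping prep starts at 17:20 − 309 min = 12:11.
Calibration starts at 12:11 + 180 min = 15:11.
Shipping prep ends at 15:11 − 45 min = 14:26.
Stage 2 starts at 14:26 + 101 min = 16:07.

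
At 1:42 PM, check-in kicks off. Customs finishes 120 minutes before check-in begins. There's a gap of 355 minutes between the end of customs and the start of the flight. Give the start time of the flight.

5:37 PM

Customs ends at 1:42 PM − 120 min = 11:42 AM.
The flight starts at 11:42 AM + 355 min = 5:37 PM.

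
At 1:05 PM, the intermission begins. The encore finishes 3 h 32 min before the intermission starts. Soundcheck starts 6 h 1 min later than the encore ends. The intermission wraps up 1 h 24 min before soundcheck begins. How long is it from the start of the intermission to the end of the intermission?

The encore ends at 1:05 PM − 212 min = 9:33 AM.
Soundcheck starts at 9:33 AM + 361 min = 3:34 PM.
The intermission ends at 3:34 PM − 84 min = 2:10 PM.
From 1:05 PM to 2:10 PM is 1 h 5 min.

1 h 5 min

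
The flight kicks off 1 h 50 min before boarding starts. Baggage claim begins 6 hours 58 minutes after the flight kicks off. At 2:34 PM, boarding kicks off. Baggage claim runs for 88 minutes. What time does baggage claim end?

9:10 PM

The flight starts at 2:34 PM − 110 min = 12:44 PM.
Baggage claim starts at 12:44 PM + 418 min = 7:42 PM.
Baggage claim ends at 7:42 PM + 88 min = 9:10 PM.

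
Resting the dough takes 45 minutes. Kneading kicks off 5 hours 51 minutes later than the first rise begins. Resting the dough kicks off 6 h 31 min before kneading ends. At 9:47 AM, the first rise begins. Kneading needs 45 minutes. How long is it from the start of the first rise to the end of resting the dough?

50 minutes

Kneading starts at 9:47 AM + 351 min = 3:38 PM.
Kneading ends at 3:38 PM + 45 min = 4:23 PM.
Resting the dough starts at 4:23 PM − 391 min = 9:52 AM.
Resting the dough ends at 9:52 AM + 45 min = 10:37 AM.
From 9:47 AM to 10:37 AM is 50 minutes.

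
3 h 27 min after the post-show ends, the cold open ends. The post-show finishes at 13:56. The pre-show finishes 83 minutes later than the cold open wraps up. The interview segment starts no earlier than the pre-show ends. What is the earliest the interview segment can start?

18:46

The cold open ends at 13:56 + 207 min = 17:23.
The pre-show ends at 17:23 + 83 min = 18:46.
The interview segment is bounded by the pre-show, so the earliest it can start is 18:46.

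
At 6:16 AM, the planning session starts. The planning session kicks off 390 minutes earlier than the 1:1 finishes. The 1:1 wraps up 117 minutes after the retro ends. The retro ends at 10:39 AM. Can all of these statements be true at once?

No

The 1:1 ends at 10:39 AM + 117 min = 12:36 PM.
The planning session starts at 12:36 PM − 390 min = 6:06 AM.
But the planning session is also said to start at 6:16 AM — a 10-minute conflict.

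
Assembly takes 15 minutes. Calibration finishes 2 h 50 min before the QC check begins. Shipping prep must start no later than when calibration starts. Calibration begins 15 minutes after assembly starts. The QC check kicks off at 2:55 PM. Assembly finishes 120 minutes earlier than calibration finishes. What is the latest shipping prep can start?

10:05 AM

Calibration ends at 2:55 PM − 170 min = 12:05 PM.
Assembly ends at 12:05 PM − 120 min = 10:05 AM.
Assembly starts at 10:05 AM − 15 min = 9:50 AM.
Calibration starts at 9:50 AM + 15 min = 10:05 AM.
Shipping prep is bounded by calibration, so the latest it can start is 10:05 AM.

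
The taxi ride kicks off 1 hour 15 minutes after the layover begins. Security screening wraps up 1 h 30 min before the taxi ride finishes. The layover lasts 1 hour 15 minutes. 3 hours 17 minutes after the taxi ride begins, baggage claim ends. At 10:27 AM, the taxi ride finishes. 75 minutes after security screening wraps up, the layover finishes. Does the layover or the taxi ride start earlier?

Security screening ends at 10:27 AM − 90 min = 8:57 AM.
The layover ends at 8:57 AM + 75 min = 10:12 AM.
The layover starts at 10:12 AM − 75 min = 8:57 AM.
The taxi ride starts at 8:57 AM + 75 min = 10:12 AM.
The layover starts at 8:57 AM and the taxi ride starts at 10:12 AM, so the layover is first.

the layover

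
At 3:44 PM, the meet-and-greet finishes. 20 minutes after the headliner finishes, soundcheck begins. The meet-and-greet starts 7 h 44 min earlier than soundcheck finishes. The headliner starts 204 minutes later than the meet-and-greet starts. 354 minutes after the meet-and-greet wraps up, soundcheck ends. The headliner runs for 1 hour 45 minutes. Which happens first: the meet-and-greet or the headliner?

the meet-and-greet

Soundcheck ends at 3:44 PM + 354 min = 9:38 PM.
The meet-and-greet starts at 9:38 PM − 464 min = 1:54 PM.
The headliner starts at 1:54 PM + 204 min = 5:18 PM.
The meet-and-greet starts at 1:54 PM and the headliner starts at 5:18 PM, so the meet-and-greet is first.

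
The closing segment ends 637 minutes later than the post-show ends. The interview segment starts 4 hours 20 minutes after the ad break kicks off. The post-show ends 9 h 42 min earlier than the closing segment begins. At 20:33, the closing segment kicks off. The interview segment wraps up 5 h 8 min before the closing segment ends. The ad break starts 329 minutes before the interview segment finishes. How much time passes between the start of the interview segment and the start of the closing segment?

5 h 22 min

The post-show ends at 20:33 − 582 min = 10:51.
The closing segment ends at 10:51 + 637 min = 21:28.
The interview segment ends at 21:28 − 308 min = 16:20.
The ad break starts at 16:20 − 329 min = 10:51.
The interview segment starts at 10:51 + 260 min = 15:11.
From 15:11 to 20:33 is 5 h 22 min.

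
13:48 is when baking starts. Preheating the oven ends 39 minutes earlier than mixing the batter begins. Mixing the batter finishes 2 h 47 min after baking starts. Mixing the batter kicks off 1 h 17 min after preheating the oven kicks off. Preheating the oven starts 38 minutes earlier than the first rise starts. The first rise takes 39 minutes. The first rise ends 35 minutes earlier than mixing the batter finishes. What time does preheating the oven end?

15:21

Mixing the batter ends at 13:48 + 167 min = 16:35.
The first rise ends at 16:35 − 35 min = 16:00.
The first rise starts at 16:00 − 39 min = 15:21.
Preheating the oven starts at 15:21 − 38 min = 14:43.
Mixing the batter starts at 14:43 + 77 min = 16:00.
Preheating the oven ends at 16:00 − 39 min = 15:21.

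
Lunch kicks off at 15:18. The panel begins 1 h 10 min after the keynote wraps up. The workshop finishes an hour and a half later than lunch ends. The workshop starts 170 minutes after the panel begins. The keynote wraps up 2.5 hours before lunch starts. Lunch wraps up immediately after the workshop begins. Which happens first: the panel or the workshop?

The keynote ends at 15:18 − 150 min = 12:48.
The panel starts at 12:48 + 70 min = 13:58.
The workshop starts at 13:58 + 170 min = 16:48.
The panel starts at 13:58 and the workshop starts at 16:48, so the panel is first.

the panel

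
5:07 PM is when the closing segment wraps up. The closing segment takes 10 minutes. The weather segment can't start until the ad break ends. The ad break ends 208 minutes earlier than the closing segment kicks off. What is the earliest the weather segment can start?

1:29 PM

The closing segment starts at 5:07 PM − 10 min = 4:57 PM.
The ad break ends at 4:57 PM − 208 min = 1:29 PM.
The weather segment is bounded by the ad break, so the earliest it can start is 1:29 PM.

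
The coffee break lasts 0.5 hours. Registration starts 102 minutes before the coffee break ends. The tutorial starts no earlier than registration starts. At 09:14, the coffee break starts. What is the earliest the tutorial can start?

The coffee break ends at 09:14 + 30 min = 09:44.
Registration starts at 09:44 − 102 min = 08:02.
The tutorial is bounded by registration, so the earliest it can start is 08:02.

08:02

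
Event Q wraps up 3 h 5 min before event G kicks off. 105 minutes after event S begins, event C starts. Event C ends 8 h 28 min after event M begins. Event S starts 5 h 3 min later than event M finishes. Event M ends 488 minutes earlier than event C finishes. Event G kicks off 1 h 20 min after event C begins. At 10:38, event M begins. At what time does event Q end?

16:01

Event C ends at 10:38 + 508 min = 19:06.
Event M ends at 19:06 − 488 min = 10:58.
Event S starts at 10:58 + 303 min = 16:01.
Event C starts at 16:01 + 105 min = 17:46.
Event G starts at 17:46 + 80 min = 19:06.
Event Q ends at 19:06 − 185 min = 16:01.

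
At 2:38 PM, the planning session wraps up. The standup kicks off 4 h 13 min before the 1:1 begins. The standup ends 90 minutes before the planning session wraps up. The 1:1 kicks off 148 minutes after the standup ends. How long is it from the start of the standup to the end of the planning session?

The standup ends at 2:38 PM − 90 min = 1:08 PM.
The 1:1 starts at 1:08 PM + 148 min = 3:36 PM.
The standup starts at 3:36 PM − 253 min = 11:23 AM.
From 11:23 AM to 2:38 PM is 3 hours 15 minutes.

3 hours 15 minutes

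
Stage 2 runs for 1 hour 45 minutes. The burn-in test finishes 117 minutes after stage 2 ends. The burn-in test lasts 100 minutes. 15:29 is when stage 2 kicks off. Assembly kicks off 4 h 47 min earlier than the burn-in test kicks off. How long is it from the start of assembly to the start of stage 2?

Stage 2 ends at 15:29 + 105 min = 17:14.
The burn-in test ends at 17:14 + 117 min = 19:11.
The burn-in test starts at 19:11 − 100 min = 17:31.
Assembly starts at 17:31 − 287 min = 12:44.
From 12:44 to 15:29 is 2 h 45 min.

2 h 45 min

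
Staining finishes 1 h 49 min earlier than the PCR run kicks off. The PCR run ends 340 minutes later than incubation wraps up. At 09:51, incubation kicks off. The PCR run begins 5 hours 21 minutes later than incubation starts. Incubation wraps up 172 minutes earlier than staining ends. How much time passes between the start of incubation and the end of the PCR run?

The PCR run starts at 09:51 + 321 min = 15:12.
Staining ends at 15:12 − 109 min = 13:23.
Incubation ends at 13:23 − 172 min = 10:31.
The PCR run ends at 10:31 + 340 min = 16:11.
From 09:51 to 16:11 is 6 h 20 min.

6 h 20 min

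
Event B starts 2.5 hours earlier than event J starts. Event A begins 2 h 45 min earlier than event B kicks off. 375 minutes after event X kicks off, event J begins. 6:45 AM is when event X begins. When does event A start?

7:45 AM

Event J starts at 6:45 AM + 375 min = 1:00 PM.
Event B starts at 1:00 PM − 150 min = 10:30 AM.
Event A starts at 10:30 AM − 165 min = 7:45 AM.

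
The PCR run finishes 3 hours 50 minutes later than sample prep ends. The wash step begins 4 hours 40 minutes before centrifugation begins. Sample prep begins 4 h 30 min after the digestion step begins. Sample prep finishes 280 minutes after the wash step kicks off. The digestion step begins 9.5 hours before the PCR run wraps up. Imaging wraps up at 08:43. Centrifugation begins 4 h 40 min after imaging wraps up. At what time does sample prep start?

12:13

Centrifugation starts at 08:43 + 280 min = 13:23.
The wash step starts at 13:23 − 280 min = 08:43.
Sample prep ends at 08:43 + 280 min = 13:23.
The PCR run ends at 13:23 + 230 min = 17:13.
The digestion step starts at 17:13 − 570 min = 07:43.
Sample prep starts at 07:43 + 270 min = 12:13.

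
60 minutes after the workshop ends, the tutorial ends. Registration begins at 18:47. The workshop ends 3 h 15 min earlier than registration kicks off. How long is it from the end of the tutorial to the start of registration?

135 minutes

The workshop ends at 18:47 − 195 min = 15:32.
The tutorial ends at 15:32 + 60 min = 16:32.
From 16:32 to 18:47 is 135 minutes.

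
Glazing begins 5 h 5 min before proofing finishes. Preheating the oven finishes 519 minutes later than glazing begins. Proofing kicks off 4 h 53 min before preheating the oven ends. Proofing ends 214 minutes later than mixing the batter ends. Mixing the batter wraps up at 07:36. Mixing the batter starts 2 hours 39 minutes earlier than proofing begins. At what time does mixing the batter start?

07:12

Proofing ends at 07:36 + 214 min = 11:10.
Glazing starts at 11:10 − 305 min = 06:05.
Preheating the oven ends at 06:05 + 519 min = 14:44.
Proofing starts at 14:44 − 293 min = 09:51.
Mixing the batter starts at 09:51 − 159 min = 07:12.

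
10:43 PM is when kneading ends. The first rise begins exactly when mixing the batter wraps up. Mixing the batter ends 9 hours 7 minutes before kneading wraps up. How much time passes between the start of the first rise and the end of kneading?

Mixing the batter ends at 10:43 PM − 547 min = 1:36 PM.
So the first rise starts at 1:36 PM.
From 1:36 PM to 10:43 PM is 547 minutes.

547 minutes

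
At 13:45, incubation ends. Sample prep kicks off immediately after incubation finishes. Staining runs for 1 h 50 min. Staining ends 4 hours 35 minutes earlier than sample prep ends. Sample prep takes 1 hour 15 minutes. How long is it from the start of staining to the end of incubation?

5 hours 10 minutes

Sample prep starts at 13:45.
Sample prep ends at 13:45 + 75 min = 15:00.
Staining ends at 15:00 − 275 min = 10:25.
Staining starts at 10:25 − 110 min = 08:35.
From 08:35 to 13:45 is 5 hours 10 minutes.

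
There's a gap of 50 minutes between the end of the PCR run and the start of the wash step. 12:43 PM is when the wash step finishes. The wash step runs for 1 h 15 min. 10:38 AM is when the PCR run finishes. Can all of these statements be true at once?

Yes

The wash step starts at 10:38 AM + 50 min = 11:28 AM.
The wash step ends at 11:28 AM + 75 min = 12:43 PM.
That matches the stated 12:43 PM, so the schedule is consistent.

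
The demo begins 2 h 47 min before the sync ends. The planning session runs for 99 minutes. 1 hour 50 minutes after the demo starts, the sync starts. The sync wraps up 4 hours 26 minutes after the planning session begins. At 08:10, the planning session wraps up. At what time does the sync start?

10:00

The planning session starts at 08:10 − 99 min = 06:31.
The sync ends at 06:31 + 266 min = 10:57.
The demo starts at 10:57 − 167 min = 08:10.
The sync starts at 08:10 + 110 min = 10:00.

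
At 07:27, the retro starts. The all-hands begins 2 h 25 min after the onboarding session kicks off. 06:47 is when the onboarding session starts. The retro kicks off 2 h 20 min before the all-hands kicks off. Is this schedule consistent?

The all-hands starts at 06:47 + 145 min = 09:12.
The retro starts at 09:12 − 140 min = 06:52.
But the retro is also said to start at 07:27 — a 35-minute conflict.

No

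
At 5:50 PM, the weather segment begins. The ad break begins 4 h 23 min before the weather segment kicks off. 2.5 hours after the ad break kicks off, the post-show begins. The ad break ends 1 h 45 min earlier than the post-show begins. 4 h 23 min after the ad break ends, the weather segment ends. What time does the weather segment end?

The ad break starts at 5:50 PM − 263 min = 1:27 PM.
The post-show starts at 1:27 PM + 150 min = 3:57 PM.
The ad break ends at 3:57 PM − 105 min = 2:12 PM.
The weather segment ends at 2:12 PM + 263 min = 6:35 PM.

6:35 PM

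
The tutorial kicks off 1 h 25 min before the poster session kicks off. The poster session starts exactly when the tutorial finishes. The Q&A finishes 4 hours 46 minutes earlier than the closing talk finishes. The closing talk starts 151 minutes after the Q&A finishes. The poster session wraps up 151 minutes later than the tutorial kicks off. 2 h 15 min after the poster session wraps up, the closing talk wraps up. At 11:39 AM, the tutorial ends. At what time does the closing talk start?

12:45 PM

The poster session starts at 11:39 AM.
The tutorial starts at 11:39 AM − 85 min = 10:14 AM.
The poster session ends at 10:14 AM + 151 min = 12:45 PM.
The closing talk ends at 12:45 PM + 135 min = 3:00 PM.
The Q&A ends at 3:00 PM − 286 min = 10:14 AM.
The closing talk starts at 10:14 AM + 151 min = 12:45 PM.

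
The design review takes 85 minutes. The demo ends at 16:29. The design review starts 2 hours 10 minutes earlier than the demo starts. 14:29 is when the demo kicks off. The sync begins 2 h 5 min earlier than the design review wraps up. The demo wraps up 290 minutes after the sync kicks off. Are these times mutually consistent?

The design review starts at 14:29 − 130 min = 12:19.
The design review ends at 12:19 + 85 min = 13:44.
The sync starts at 13:44 − 125 min = 11:39.
The demo ends at 11:39 + 290 min = 16:29.
That matches the stated 16:29, so the schedule is consistent.

Yes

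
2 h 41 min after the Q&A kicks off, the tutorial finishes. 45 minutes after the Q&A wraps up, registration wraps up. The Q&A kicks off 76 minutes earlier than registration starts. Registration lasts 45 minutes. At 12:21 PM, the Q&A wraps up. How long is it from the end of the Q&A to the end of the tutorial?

1 hour 25 minutes

Registration ends at 12:21 PM + 45 min = 1:06 PM.
Registration starts at 1:06 PM − 45 min = 12:21 PM.
The Q&A starts at 12:21 PM − 76 min = 11:05 AM.
The tutorial ends at 11:05 AM + 161 min = 1:46 PM.
From 12:21 PM to 1:46 PM is 1 hour 25 minutes.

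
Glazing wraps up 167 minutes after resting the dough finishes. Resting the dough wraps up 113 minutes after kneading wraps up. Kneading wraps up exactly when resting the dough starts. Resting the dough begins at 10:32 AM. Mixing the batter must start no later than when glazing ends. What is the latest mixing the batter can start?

Kneading ends at 10:32 AM.
Resting the dough ends at 10:32 AM + 113 min = 12:25 PM.
Glazing ends at 12:25 PM + 167 min = 3:12 PM.
Mixing the batter is bounded by glazing, so the latest it can start is 3:12 PM.

3:12 PM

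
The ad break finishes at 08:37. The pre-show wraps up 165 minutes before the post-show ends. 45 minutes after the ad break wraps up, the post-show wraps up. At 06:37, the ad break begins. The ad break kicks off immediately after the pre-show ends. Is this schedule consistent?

The post-show ends at 08:37 + 45 min = 09:22.
The pre-show ends at 09:22 − 165 min = 06:37.
So the ad break starts at 06:37.
That matches the stated 06:37, so the schedule is consistent.

Yes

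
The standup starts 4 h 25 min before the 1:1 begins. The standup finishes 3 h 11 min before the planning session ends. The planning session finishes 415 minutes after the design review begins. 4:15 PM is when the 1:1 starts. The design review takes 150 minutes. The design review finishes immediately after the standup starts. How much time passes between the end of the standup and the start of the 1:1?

The standup starts at 4:15 PM − 265 min = 11:50 AM.
So the design review ends at 11:50 AM.
The design review starts at 11:50 AM − 150 min = 9:20 AM.
The planning session ends at 9:20 AM + 415 min = 4:15 PM.
The standup ends at 4:15 PM − 191 min = 1:04 PM.
From 1:04 PM to 4:15 PM is 191 minutes.

191 minutes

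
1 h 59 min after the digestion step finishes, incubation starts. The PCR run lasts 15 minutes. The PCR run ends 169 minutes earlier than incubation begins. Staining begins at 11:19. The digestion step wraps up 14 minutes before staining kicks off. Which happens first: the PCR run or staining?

the PCR run

The digestion step ends at 11:19 − 14 min = 11:05.
Incubation starts at 11:05 + 119 min = 13:04.
The PCR run ends at 13:04 − 169 min = 10:15.
The PCR run starts at 10:15 − 15 min = 10:00.
The PCR run starts at 10:00 and staining starts at 11:19, so the PCR run is first.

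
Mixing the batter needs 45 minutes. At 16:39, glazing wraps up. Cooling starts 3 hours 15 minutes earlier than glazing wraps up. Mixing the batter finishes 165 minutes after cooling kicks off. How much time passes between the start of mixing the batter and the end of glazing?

Cooling starts at 16:39 − 195 min = 13:24.
Mixing the batter ends at 13:24 + 165 min = 16:09.
Mixing the batter starts at 16:09 − 45 min = 15:24.
From 15:24 to 16:39 is 75 minutes.

75 minutes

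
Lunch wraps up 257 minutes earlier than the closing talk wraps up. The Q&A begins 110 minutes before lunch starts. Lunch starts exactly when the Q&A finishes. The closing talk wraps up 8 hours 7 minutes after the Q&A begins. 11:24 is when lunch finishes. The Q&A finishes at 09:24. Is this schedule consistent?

Yes

Lunch starts at 09:24.
The Q&A starts at 09:24 − 110 min = 07:34.
The closing talk ends at 07:34 + 487 min = 15:41.
Lunch ends at 15:41 − 257 min = 11:24.
That matches the stated 11:24, so the schedule is consistent.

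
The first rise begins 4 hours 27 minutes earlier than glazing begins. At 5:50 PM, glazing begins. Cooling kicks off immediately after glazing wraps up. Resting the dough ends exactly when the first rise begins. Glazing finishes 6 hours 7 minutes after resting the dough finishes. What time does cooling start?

7:30 PM

The first rise starts at 5:50 PM − 267 min = 1:23 PM.
So resting the dough ends at 1:23 PM.
Glazing ends at 1:23 PM + 367 min = 7:30 PM.
So cooling starts at 7:30 PM.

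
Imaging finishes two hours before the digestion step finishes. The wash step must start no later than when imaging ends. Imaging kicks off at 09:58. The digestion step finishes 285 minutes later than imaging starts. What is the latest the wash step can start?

The digestion step ends at 09:58 + 285 min = 14:43.
Imaging ends at 14:43 − 120 min = 12:43.
The wash step is bounded by imaging, so the latest it can start is 12:43.

12:43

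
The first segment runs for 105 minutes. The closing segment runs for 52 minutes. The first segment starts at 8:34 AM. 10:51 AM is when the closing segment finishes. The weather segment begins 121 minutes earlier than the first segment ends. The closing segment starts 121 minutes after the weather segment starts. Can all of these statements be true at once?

No

The first segment ends at 8:34 AM + 105 min = 10:19 AM.
The weather segment starts at 10:19 AM − 121 min = 8:18 AM.
The closing segment starts at 8:18 AM + 121 min = 10:19 AM.
The closing segment ends at 10:19 AM + 52 min = 11:11 AM.
But the closing segment is also said to end at 10:51 AM — a 20-minute conflict.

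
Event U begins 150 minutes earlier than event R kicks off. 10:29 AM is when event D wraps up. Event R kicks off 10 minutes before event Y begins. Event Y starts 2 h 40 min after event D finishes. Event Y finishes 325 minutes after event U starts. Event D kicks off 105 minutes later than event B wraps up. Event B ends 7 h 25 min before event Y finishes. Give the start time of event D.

10:14 AM

Event Y starts at 10:29 AM + 160 min = 1:09 PM.
Event R starts at 1:09 PM − 10 min = 12:59 PM.
Event U starts at 12:59 PM − 150 min = 10:29 AM.
Event Y ends at 10:29 AM + 325 min = 3:54 PM.
Event B ends at 3:54 PM − 445 min = 8:29 AM.
Event D starts at 8:29 AM + 105 min = 10:14 AM.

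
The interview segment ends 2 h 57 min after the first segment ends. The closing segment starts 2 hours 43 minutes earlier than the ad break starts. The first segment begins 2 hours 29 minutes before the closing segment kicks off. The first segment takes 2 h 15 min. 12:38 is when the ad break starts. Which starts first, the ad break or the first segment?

the first segment

The closing segment starts at 12:38 − 163 min = 09:55.
The first segment starts at 09:55 − 149 min = 07:26.
The ad break starts at 12:38 and the first segment starts at 07:26, so the first segment is first.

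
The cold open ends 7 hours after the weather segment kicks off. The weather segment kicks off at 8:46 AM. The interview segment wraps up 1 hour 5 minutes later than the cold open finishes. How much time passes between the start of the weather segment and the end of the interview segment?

The cold open ends at 8:46 AM + 420 min = 3:46 PM.
The interview segment ends at 3:46 PM + 65 min = 4:51 PM.
From 8:46 AM to 4:51 PM is 8 hours 5 minutes.

8 hours 5 minutes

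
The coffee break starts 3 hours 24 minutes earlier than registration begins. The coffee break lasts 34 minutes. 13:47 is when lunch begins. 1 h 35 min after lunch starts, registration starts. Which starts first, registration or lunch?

Registration starts at 13:47 + 95 min = 15:22.
Registration starts at 15:22 and lunch starts at 13:47, so lunch is first.

lunch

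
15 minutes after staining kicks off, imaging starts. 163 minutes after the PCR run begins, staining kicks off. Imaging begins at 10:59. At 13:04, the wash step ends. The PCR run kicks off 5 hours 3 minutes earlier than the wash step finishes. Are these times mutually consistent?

Yes

The PCR run starts at 13:04 − 303 min = 08:01.
Staining starts at 08:01 + 163 min = 10:44.
Imaging starts at 10:44 + 15 min = 10:59.
That matches the stated 10:59, so the schedule is consistent.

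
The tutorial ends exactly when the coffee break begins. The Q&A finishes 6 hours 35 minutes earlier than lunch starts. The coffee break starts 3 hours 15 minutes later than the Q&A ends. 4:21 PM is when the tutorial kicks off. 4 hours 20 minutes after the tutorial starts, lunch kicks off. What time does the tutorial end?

5:21 PM

Lunch starts at 4:21 PM + 260 min = 8:41 PM.
The Q&A ends at 8:41 PM − 395 min = 2:06 PM.
The coffee break starts at 2:06 PM + 195 min = 5:21 PM.
So the tutorial ends at 5:21 PM.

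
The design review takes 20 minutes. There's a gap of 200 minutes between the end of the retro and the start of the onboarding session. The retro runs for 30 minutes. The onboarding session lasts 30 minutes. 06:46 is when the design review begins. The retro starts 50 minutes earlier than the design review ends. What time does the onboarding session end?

10:36

The design review ends at 06:46 + 20 min = 07:06.
The retro starts at 07:06 − 50 min = 06:16.
The retro ends at 06:16 + 30 min = 06:46.
The onboarding session starts at 06:46 + 200 min = 10:06.
The onboarding session ends at 10:06 + 30 min = 10:36.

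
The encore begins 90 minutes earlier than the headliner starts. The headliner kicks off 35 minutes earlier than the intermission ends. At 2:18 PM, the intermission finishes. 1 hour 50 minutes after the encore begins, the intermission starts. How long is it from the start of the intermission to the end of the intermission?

The headliner starts at 2:18 PM − 35 min = 1:43 PM.
The encore starts at 1:43 PM − 90 min = 12:13 PM.
The intermission starts at 12:13 PM + 110 min = 2:03 PM.
From 2:03 PM to 2:18 PM is 15 minutes.

15 minutes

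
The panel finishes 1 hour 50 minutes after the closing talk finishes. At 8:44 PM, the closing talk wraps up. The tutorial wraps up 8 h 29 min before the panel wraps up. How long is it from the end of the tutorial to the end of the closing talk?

The panel ends at 8:44 PM + 110 min = 10:34 PM.
The tutorial ends at 10:34 PM − 509 min = 2:05 PM.
From 2:05 PM to 8:44 PM is 399 minutes.

399 minutes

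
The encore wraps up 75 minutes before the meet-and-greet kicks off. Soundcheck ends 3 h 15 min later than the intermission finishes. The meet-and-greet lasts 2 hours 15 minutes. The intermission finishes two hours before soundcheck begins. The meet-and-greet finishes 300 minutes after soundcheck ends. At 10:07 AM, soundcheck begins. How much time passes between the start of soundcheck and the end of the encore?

The intermission ends at 10:07 AM − 120 min = 8:07 AM.
Soundcheck ends at 8:07 AM + 195 min = 11:22 AM.
The meet-and-greet ends at 11:22 AM + 300 min = 4:22 PM.
The meet-and-greet starts at 4:22 PM − 135 min = 2:07 PM.
The encore ends at 2:07 PM − 75 min = 12:52 PM.
From 10:07 AM to 12:52 PM is 2 hours 45 minutes.

2 hours 45 minutes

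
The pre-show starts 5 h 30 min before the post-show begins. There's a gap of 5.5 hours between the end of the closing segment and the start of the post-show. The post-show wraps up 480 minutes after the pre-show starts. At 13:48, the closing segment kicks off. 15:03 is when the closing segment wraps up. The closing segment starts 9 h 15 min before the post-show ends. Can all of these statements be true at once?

The post-show starts at 15:03 + 330 min = 20:33.
The pre-show starts at 20:33 − 330 min = 15:03.
The post-show ends at 15:03 + 480 min = 23:03.
The closing segment starts at 23:03 − 555 min = 13:48.
That matches the stated 13:48, so the schedule is consistent.

Yes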